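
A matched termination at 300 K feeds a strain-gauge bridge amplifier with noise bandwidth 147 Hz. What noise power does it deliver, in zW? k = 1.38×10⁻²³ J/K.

P_n = kTB = 1.38×10⁻²³ × 300 × 1.47×10² = 6.09×10⁻¹⁹ W = 609 zW

609 zW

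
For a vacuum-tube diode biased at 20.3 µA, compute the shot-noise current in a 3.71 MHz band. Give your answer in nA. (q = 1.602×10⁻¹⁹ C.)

4.91 nA

I_n = √(2qI·B)
2qI·B = 2 × 1.602×10⁻¹⁹ × 2.03×10⁻⁵ × 3.71×10⁶ = 2.41×10⁻¹⁷ A²
I_n = √(2.41×10⁻¹⁷) = 4.91×10⁻⁹ A = 4.91 nA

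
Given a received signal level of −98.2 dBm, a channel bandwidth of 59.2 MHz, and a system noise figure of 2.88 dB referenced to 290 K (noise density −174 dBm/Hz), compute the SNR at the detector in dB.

−4.8 dB

Noise floor: N = −174 + 10 log₁₀(B) + NF
10 log₁₀(5.92×10⁷) = 77.72 dB
N = −174 + 77.72 + 2.88 = −93.40 dBm
SNR = P_sig − N = −98.2 − (−93.40) = −4.80 dB → −4.8 dB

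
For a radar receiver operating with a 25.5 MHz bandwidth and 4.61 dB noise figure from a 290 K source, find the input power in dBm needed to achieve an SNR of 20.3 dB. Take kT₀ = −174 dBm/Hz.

Sensitivity = −174 + 10 log₁₀(B) + NF + SNR_min
= −174 + 74.07 + 4.61 + 20.3
= −75.02 dBm → −75.0 dBm

−75.0 dBm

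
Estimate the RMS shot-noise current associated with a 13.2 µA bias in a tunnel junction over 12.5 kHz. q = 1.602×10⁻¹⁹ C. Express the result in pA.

I_n = √(2qI·B)
2qI·B = 2 × 1.602×10⁻¹⁹ × 1.32×10⁻⁵ × 1.25×10⁴ = 5.29×10⁻²⁰ A²
I_n = √(5.29×10⁻²⁰) = 2.30×10⁻¹⁰ A = 230 pA

230 pA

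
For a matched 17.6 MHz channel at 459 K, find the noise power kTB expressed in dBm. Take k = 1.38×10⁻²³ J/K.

−99.5 dBm

P_n = kTB = 1.38×10⁻²³ × 459 × 1.76×10⁷ = 1.11×10⁻¹³ W
In dBm: 10 log₁₀(1.11×10⁻¹³ / 10⁻³) = −99.5 dBm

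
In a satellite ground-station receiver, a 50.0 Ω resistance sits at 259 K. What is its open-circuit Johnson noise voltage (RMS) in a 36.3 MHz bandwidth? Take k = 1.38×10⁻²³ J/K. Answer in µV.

5.09 µV

V_n = √(4kTRB)
4kTRB = 4 × 1.38×10⁻²³ × 259 × 5.00×10¹ × 3.63×10⁷ = 2.59×10⁻¹¹ V²
V_n = √(2.59×10⁻¹¹) = 5.09×10⁻⁶ V = 5.09 µV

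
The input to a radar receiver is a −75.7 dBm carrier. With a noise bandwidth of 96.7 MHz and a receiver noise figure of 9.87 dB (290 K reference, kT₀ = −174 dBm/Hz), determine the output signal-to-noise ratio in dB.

8.6 dB

Noise floor: N = −174 + 10 log₁₀(B) + NF
10 log₁₀(9.67×10⁷) = 79.85 dB
N = −174 + 79.85 + 9.87 = −84.28 dBm
SNR = P_sig − N = −75.7 − (−84.28) = 8.58 dB → 8.6 dB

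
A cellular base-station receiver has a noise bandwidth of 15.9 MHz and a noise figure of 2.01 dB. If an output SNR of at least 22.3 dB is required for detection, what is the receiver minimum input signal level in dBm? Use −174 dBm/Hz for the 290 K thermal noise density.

Sensitivity = −174 + 10 log₁₀(B) + NF + SNR_min
= −174 + 72.01 + 2.01 + 22.3
= −77.68 dBm → −77.7 dBm

−77.7 dBm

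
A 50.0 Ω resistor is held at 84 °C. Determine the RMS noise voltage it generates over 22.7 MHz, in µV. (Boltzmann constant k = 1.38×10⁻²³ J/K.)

4.73 µV

T = 84 °C + 273.15 = 357.15 K
V_n = √(4kTRB)
4kTRB = 4 × 1.38×10⁻²³ × 357.15 × 5.00×10¹ × 2.27×10⁷ = 2.24×10⁻¹¹ V²
V_n = √(2.24×10⁻¹¹) = 4.73×10⁻⁶ V = 4.73 µV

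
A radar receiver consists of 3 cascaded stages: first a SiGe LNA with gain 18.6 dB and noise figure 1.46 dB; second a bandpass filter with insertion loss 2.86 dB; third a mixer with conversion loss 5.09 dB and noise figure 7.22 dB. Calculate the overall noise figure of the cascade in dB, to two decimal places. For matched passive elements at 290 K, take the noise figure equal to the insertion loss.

1.84 dB

Convert to linear (a loss of L dB is a gain of −L dB): F_i = 10^(NF_i/10), G_i = 10^(G_i,dB/10)
  Stage 1: F_1 = 10^(1.46/10) = 1.400, G_1 = 10^(18.6/10) = 72.44
  Stage 2: F_2 = 10^(2.86/10) = 1.932, G_2 = 10^(−2.86/10) = 0.5176
  Stage 3: F_3 = 10^(7.22/10) = 5.272, G_3 = 10^(−5.09/10) = 0.3097
Friis cascade:
  F = 1.400 + (1.932 − 1)/72.44 + (5.272 − 1)/37.50 = 1.526
NF = 10 log₁₀(1.526) = 1.84 dB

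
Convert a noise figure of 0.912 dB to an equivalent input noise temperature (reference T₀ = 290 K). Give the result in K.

67.8 K

F = 10^(0.912/10) = 1.23367
T_e = (F − 1)·T₀ = (1.23367 − 1) × 290 = 67.8 K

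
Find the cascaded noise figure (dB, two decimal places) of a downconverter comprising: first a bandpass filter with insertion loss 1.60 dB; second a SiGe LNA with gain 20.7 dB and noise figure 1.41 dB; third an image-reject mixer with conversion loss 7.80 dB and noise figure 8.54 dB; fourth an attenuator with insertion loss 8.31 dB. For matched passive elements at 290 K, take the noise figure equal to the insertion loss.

Convert to linear (a loss of L dB is a gain of −L dB): F_i = 10^(NF_i/10), G_i = 10^(G_i,dB/10)
  Stage 1: F_1 = 10^(1.60/10) = 1.445, G_1 = 10^(−1.60/10) = 0.6918
  Stage 2: F_2 = 10^(1.41/10) = 1.384, G_2 = 10^(20.7/10) = 117.5
  Stage 3: F_3 = 10^(8.54/10) = 7.145, G_3 = 10^(−7.80/10) = 0.1660
  Stage 4: F_4 = 10^(8.31/10) = 6.776, G_4 = 10^(−8.31/10) = 0.1476
Friis cascade:
  F = 1.445 + (1.384 − 1)/0.6918 + (7.145 − 1)/81.28 + (6.776 − 1)/13.49 = 2.504
NF = 10 log₁₀(2.504) = 3.99 dB

3.99 dB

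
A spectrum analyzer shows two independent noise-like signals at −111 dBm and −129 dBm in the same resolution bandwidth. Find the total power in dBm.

Convert to linear, add, convert back:
P₁ = 7.94×10⁻¹⁵ W, P₂ = 1.26×10⁻¹⁶ W
P_tot = 8.07×10⁻¹⁵ W → 10 log₁₀(P_tot / 10⁻³) = −110.9 dBm

−110.9 dBm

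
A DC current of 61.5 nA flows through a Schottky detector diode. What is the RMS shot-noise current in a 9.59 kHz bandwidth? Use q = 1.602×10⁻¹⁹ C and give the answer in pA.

13.7 pA

I_n = √(2qI·B)
2qI·B = 2 × 1.602×10⁻¹⁹ × 6.15×10⁻⁸ × 9.59×10³ = 1.89×10⁻²² A²
I_n = √(1.89×10⁻²²) = 1.37×10⁻¹¹ A = 13.7 pA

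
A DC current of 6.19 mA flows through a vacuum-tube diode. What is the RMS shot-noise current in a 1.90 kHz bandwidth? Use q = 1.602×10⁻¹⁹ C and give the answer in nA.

1.94 nA

I_n = √(2qI·B)
2qI·B = 2 × 1.602×10⁻¹⁹ × 6.19×10⁻³ × 1.90×10³ = 3.77×10⁻¹⁸ A²
I_n = √(3.77×10⁻¹⁸) = 1.94×10⁻⁹ A = 1.94 nA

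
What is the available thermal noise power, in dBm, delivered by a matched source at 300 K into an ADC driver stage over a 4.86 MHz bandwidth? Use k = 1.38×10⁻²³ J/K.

P_n = kTB = 1.38×10⁻²³ × 300 × 4.86×10⁶ = 2.01×10⁻¹⁴ W
In dBm: 10 log₁₀(2.01×10⁻¹⁴ / 10⁻³) = −107.0 dBm

−107.0 dBm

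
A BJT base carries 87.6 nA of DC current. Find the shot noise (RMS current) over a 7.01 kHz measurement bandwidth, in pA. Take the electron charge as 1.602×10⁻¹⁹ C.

14.0 pA

I_n = √(2qI·B)
2qI·B = 2 × 1.602×10⁻¹⁹ × 8.76×10⁻⁸ × 7.01×10³ = 1.97×10⁻²² A²
I_n = √(1.97×10⁻²²) = 1.40×10⁻¹¹ A = 14.0 pA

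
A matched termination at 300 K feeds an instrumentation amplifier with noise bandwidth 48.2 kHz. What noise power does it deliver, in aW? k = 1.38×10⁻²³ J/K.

200 aW

P_n = kTB = 1.38×10⁻²³ × 300 × 4.82×10⁴ = 2.00×10⁻¹⁶ W = 200 aW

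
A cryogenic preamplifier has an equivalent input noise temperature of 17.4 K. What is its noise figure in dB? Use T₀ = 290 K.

F = 1 + T_e/T₀ = 1 + 17.4/290 = 1.06
NF = 10 log₁₀(1.06) = 0.253 dB

0.253 dB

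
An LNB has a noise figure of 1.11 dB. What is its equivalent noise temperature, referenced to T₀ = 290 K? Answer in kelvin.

F = 10^(1.11/10) = 1.29122
T_e = (F − 1)·T₀ = (1.29122 − 1) × 290 = 84.5 K

84.5 K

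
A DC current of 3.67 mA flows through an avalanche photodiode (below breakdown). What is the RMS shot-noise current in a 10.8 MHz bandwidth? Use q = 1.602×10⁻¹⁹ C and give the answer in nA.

I_n = √(2qI·B)
2qI·B = 2 × 1.602×10⁻¹⁹ × 3.67×10⁻³ × 1.08×10⁷ = 1.27×10⁻¹⁴ A²
I_n = √(1.27×10⁻¹⁴) = 1.13×10⁻⁷ A = 113 nA

113 nA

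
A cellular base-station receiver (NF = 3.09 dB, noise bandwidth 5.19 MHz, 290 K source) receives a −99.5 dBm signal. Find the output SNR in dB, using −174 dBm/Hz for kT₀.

Noise floor: N = −174 + 10 log₁₀(B) + NF
10 log₁₀(5.19×10⁶) = 67.15 dB
N = −174 + 67.15 + 3.09 = −103.76 dBm
SNR = P_sig − N = −99.5 − (−103.76) = 4.26 dB → 4.3 dB

4.3 dB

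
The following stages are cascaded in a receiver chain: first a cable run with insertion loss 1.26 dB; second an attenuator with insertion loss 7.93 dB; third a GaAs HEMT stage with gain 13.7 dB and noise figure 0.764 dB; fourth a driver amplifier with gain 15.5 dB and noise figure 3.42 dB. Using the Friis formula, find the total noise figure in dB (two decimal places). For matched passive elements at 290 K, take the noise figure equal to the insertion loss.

10.14 dB

Convert to linear (a loss of L dB is a gain of −L dB): F_i = 10^(NF_i/10), G_i = 10^(G_i,dB/10)
  Stage 1: F_1 = 10^(1.26/10) = 1.337, G_1 = 10^(−1.26/10) = 0.7482
  Stage 2: F_2 = 10^(7.93/10) = 6.209, G_2 = 10^(−7.93/10) = 0.1611
  Stage 3: F_3 = 10^(0.764/10) = 1.192, G_3 = 10^(13.7/10) = 23.44
  Stage 4: F_4 = 10^(3.42/10) = 2.198, G_4 = 10^(15.5/10) = 35.48
Friis cascade:
  F = 1.337 + (6.209 − 1)/0.7482 + (1.192 − 1)/0.1205 + (2.198 − 1)/2.825 = 10.32
NF = 10 log₁₀(10.32) = 10.14 dB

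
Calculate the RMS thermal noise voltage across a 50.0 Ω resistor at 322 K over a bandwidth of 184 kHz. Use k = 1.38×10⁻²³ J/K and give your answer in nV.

V_n = √(4kTRB)
4kTRB = 4 × 1.38×10⁻²³ × 322 × 5.00×10¹ × 1.84×10⁵ = 1.64×10⁻¹³ V²
V_n = √(1.64×10⁻¹³) = 4.04×10⁻⁷ V = 404 nV

404 nV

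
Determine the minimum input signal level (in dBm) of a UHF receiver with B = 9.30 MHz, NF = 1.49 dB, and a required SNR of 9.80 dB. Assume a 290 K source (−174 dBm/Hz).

Sensitivity = −174 + 10 log₁₀(B) + NF + SNR_min
= −174 + 69.68 + 1.49 + 9.80
= −93.03 dBm → −93.0 dBm

−93.0 dBm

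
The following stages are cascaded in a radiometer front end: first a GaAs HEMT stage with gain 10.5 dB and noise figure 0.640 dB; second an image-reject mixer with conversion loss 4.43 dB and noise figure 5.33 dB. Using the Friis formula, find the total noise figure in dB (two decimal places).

1.38 dB

Convert to linear (a loss of L dB is a gain of −L dB): F_i = 10^(NF_i/10), G_i = 10^(G_i,dB/10)
  Stage 1: F_1 = 10^(0.640/10) = 1.159, G_1 = 10^(10.5/10) = 11.22
  Stage 2: F_2 = 10^(5.33/10) = 3.412, G_2 = 10^(−4.43/10) = 0.3606
Friis cascade:
  F = 1.159 + (3.412 − 1)/11.22 = 1.374
NF = 10 log₁₀(1.374) = 1.38 dB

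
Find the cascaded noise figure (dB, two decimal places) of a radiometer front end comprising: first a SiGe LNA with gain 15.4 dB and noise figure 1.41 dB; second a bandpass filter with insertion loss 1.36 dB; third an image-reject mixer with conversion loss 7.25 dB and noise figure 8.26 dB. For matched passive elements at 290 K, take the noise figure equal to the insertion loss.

Convert to linear (a loss of L dB is a gain of −L dB): F_i = 10^(NF_i/10), G_i = 10^(G_i,dB/10)
  Stage 1: F_1 = 10^(1.41/10) = 1.384, G_1 = 10^(15.4/10) = 34.67
  Stage 2: F_2 = 10^(1.36/10) = 1.368, G_2 = 10^(−1.36/10) = 0.7311
  Stage 3: F_3 = 10^(8.26/10) = 6.699, G_3 = 10^(−7.25/10) = 0.1884
Friis cascade:
  F = 1.384 + (1.368 − 1)/34.67 + (6.699 − 1)/25.35 = 1.619
NF = 10 log₁₀(1.619) = 2.09 dB

2.09 dB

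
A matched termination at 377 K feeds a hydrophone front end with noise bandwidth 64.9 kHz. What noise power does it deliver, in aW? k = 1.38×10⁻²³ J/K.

P_n = kTB = 1.38×10⁻²³ × 377 × 6.49×10⁴ = 3.38×10⁻¹⁶ W = 338 aW

338 aW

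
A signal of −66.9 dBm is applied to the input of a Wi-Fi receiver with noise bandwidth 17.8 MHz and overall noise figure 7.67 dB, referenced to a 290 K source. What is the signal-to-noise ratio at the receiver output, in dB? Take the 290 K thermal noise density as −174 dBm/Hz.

26.9 dB

Noise floor: N = −174 + 10 log₁₀(B) + NF
10 log₁₀(1.78×10⁷) = 72.5 dB
N = −174 + 72.5 + 7.67 = −93.83 dBm
SNR = P_sig − N = −66.9 − (−93.83) = 26.93 dB → 26.9 dB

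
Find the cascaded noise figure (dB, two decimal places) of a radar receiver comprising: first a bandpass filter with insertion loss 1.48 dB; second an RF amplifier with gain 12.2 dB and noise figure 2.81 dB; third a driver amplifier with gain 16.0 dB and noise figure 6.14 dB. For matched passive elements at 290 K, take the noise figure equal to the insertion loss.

4.70 dB

Convert to linear (a loss of L dB is a gain of −L dB): F_i = 10^(NF_i/10), G_i = 10^(G_i,dB/10)
  Stage 1: F_1 = 10^(1.48/10) = 1.406, G_1 = 10^(−1.48/10) = 0.7112
  Stage 2: F_2 = 10^(2.81/10) = 1.910, G_2 = 10^(12.2/10) = 16.60
  Stage 3: F_3 = 10^(6.14/10) = 4.111, G_3 = 10^(16.0/10) = 39.81
Friis cascade:
  F = 1.406 + (1.910 − 1)/0.7112 + (4.111 − 1)/11.80 = 2.949
NF = 10 log₁₀(2.949) = 4.70 dB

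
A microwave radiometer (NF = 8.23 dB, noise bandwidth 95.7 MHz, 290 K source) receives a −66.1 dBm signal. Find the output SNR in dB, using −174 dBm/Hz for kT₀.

19.9 dB

Noise floor: N = −174 + 10 log₁₀(B) + NF
10 log₁₀(9.57×10⁷) = 79.81 dB
N = −174 + 79.81 + 8.23 = −85.96 dBm
SNR = P_sig − N = −66.1 − (−85.96) = 19.86 dB → 19.9 dB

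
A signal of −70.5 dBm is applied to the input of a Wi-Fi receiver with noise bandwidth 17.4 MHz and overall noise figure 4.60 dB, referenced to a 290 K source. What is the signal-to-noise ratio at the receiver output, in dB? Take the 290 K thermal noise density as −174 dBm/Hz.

26.5 dB

Noise floor: N = −174 + 10 log₁₀(B) + NF
10 log₁₀(1.74×10⁷) = 72.41 dB
N = −174 + 72.41 + 4.60 = −96.99 dBm
SNR = P_sig − N = −70.5 − (−96.99) = 26.49 dB → 26.5 dB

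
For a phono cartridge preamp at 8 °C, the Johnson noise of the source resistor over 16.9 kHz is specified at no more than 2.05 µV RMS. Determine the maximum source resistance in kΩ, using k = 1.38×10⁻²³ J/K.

16.0 kΩ

T = 8 °C + 273.15 = 281.15 K
Johnson–Nyquist: V_n = √(4kTRB) ⇒ R = V_n² / (4kTB)
4kTB = 4 × 1.38×10⁻²³ × 281.15 × 1.69×10⁴ = 2.62×10⁻¹⁶
R = (2.05×10⁻⁶)² / 2.62×10⁻¹⁶ = 1.60×10⁴ Ω = 16.0 kΩ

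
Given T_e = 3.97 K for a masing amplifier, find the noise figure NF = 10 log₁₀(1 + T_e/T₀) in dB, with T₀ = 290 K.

0.059 dB

F = 1 + T_e/T₀ = 1 + 3.97/290 = 1.01369
NF = 10 log₁₀(1.01369) = 0.059 dB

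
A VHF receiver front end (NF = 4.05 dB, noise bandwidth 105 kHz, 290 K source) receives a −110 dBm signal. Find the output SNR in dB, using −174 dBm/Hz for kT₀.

Noise floor: N = −174 + 10 log₁₀(B) + NF
10 log₁₀(1.05×10⁵) = 50.21 dB
N = −174 + 50.21 + 4.05 = −119.74 dBm
SNR = P_sig − N = −110 − (−119.74) = 9.74 dB → 9.7 dB

9.7 dB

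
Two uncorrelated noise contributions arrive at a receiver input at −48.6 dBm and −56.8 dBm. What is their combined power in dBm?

−48.0 dBm

Convert to linear, add, convert back:
P₁ = 1.38×10⁻⁸ W, P₂ = 2.09×10⁻⁹ W
P_tot = 1.59×10⁻⁸ W → 10 log₁₀(P_tot / 10⁻³) = −48.0 dBm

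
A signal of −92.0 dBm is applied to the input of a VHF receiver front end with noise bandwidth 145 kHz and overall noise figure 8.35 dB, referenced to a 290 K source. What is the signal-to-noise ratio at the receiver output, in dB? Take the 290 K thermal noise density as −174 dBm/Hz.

22.0 dB

Noise floor: N = −174 + 10 log₁₀(B) + NF
10 log₁₀(1.45×10⁵) = 51.61 dB
N = −174 + 51.61 + 8.35 = −114.04 dBm
SNR = P_sig − N = −92.0 − (−114.04) = 22.04 dB → 22.0 dB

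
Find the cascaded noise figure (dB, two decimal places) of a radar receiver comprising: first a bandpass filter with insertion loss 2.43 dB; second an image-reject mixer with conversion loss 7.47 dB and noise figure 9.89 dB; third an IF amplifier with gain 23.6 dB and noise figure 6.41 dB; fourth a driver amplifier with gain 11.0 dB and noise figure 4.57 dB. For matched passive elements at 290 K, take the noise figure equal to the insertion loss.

17.00 dB

Convert to linear (a loss of L dB is a gain of −L dB): F_i = 10^(NF_i/10), G_i = 10^(G_i,dB/10)
  Stage 1: F_1 = 10^(2.43/10) = 1.750, G_1 = 10^(−2.43/10) = 0.5715
  Stage 2: F_2 = 10^(9.89/10) = 9.750, G_2 = 10^(−7.47/10) = 0.1791
  Stage 3: F_3 = 10^(6.41/10) = 4.375, G_3 = 10^(23.6/10) = 229.1
  Stage 4: F_4 = 10^(4.57/10) = 2.864, G_4 = 10^(11.0/10) = 12.59
Friis cascade:
  F = 1.750 + (9.750 − 1)/0.5715 + (4.375 − 1)/0.1023 + (2.864 − 1)/23.44 = 50.12
NF = 10 log₁₀(50.12) = 17.00 dB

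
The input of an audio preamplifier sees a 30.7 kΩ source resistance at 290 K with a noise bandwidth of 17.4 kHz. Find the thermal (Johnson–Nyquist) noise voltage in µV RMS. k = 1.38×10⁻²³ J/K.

V_n = √(4kTRB)
4kTRB = 4 × 1.38×10⁻²³ × 290 × 3.07×10⁴ × 1.74×10⁴ = 8.55×10⁻¹² V²
V_n = √(8.55×10⁻¹²) = 2.92×10⁻⁶ V = 2.92 µV

2.92 µV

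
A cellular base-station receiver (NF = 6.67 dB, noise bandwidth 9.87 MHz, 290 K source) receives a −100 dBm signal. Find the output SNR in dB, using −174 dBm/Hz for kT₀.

Noise floor: N = −174 + 10 log₁₀(B) + NF
10 log₁₀(9.87×10⁶) = 69.94 dB
N = −174 + 69.94 + 6.67 = −97.39 dBm
SNR = P_sig − N = −100 − (−97.39) = −2.61 dB → −2.6 dB

−2.6 dB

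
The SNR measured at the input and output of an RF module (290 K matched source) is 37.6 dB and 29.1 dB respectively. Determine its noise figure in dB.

NF (dB) = SNR_in(dB) − SNR_out(dB) when the source is at T₀
NF = 37.6 − 29.1 = 8.5 dB

8.5 dB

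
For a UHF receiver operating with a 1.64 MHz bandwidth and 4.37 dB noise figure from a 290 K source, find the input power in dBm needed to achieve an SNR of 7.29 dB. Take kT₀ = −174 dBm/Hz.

−100.2 dBm

Sensitivity = −174 + 10 log₁₀(B) + NF + SNR_min
= −174 + 62.15 + 4.37 + 7.29
= −100.19 dBm → −100.2 dBm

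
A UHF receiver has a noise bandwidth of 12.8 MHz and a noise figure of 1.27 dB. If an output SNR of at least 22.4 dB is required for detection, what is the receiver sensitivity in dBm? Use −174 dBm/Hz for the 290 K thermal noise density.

Sensitivity = −174 + 10 log₁₀(B) + NF + SNR_min
= −174 + 71.07 + 1.27 + 22.4
= −79.26 dBm → −79.3 dBm

−79.3 dBm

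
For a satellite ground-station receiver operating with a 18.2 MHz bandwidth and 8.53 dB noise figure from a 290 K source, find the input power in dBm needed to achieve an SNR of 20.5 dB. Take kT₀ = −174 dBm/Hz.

Sensitivity = −174 + 10 log₁₀(B) + NF + SNR_min
= −174 + 72.6 + 8.53 + 20.5
= −72.37 dBm → −72.4 dBm

−72.4 dBm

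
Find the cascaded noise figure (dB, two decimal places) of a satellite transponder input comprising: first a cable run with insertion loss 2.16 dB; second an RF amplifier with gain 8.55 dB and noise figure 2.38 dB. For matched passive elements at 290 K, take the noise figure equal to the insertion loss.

4.54 dB

Convert to linear (a loss of L dB is a gain of −L dB): F_i = 10^(NF_i/10), G_i = 10^(G_i,dB/10)
  Stage 1: F_1 = 10^(2.16/10) = 1.644, G_1 = 10^(−2.16/10) = 0.6081
  Stage 2: F_2 = 10^(2.38/10) = 1.730, G_2 = 10^(8.55/10) = 7.161
Friis cascade:
  F = 1.644 + (1.730 − 1)/0.6081 = 2.844
NF = 10 log₁₀(2.844) = 4.54 dB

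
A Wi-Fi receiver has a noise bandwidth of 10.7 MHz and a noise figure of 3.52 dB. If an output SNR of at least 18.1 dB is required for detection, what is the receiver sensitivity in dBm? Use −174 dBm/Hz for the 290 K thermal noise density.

−82.1 dBm

Sensitivity = −174 + 10 log₁₀(B) + NF + SNR_min
= −174 + 70.29 + 3.52 + 18.1
= −82.09 dBm → −82.1 dBm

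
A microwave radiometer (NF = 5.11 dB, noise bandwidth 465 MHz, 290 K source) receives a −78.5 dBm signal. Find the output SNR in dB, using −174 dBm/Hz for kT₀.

Noise floor: N = −174 + 10 log₁₀(B) + NF
10 log₁₀(4.65×10⁸) = 86.67 dB
N = −174 + 86.67 + 5.11 = −82.22 dBm
SNR = P_sig − N = −78.5 − (−82.22) = 3.72 dB → 3.7 dB

3.7 dB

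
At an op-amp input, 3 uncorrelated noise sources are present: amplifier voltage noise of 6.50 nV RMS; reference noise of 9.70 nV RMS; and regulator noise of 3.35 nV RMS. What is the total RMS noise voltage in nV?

Uncorrelated sources add in power (mean-square): V_tot = √(ΣV_i²)
V_tot = √[(6.50×10⁻⁹)² + (9.70×10⁻⁹)² + (3.35×10⁻⁹)²] = 1.21×10⁻⁸ V = 12.1 nV

12.1 nV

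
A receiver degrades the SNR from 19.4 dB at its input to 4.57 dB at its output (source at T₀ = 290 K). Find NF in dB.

14.83 dB

NF (dB) = SNR_in(dB) − SNR_out(dB) when the source is at T₀
NF = 19.4 − 4.57 = 14.83 dB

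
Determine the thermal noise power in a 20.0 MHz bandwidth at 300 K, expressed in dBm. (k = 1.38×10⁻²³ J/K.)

−100.8 dBm

P_n = kTB = 1.38×10⁻²³ × 300 × 2.00×10⁷ = 8.28×10⁻¹⁴ W
In dBm: 10 log₁₀(8.28×10⁻¹⁴ / 10⁻³) = −100.8 dBm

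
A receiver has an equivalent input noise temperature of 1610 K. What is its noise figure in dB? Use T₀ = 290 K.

F = 1 + T_e/T₀ = 1 + 1610/290 = 6.55172
NF = 10 log₁₀(6.55172) = 8.16 dB

8.16 dB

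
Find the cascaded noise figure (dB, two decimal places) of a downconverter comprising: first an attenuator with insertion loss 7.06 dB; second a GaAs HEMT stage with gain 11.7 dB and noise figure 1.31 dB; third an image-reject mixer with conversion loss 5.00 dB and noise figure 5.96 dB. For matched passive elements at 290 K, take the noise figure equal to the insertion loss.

Convert to linear (a loss of L dB is a gain of −L dB): F_i = 10^(NF_i/10), G_i = 10^(G_i,dB/10)
  Stage 1: F_1 = 10^(7.06/10) = 5.082, G_1 = 10^(−7.06/10) = 0.1968
  Stage 2: F_2 = 10^(1.31/10) = 1.352, G_2 = 10^(11.7/10) = 14.79
  Stage 3: F_3 = 10^(5.96/10) = 3.945, G_3 = 10^(−5.00/10) = 0.3162
Friis cascade:
  F = 5.082 + (1.352 − 1)/0.1968 + (3.945 − 1)/2.911 = 7.882
NF = 10 log₁₀(7.882) = 8.97 dB

8.97 dB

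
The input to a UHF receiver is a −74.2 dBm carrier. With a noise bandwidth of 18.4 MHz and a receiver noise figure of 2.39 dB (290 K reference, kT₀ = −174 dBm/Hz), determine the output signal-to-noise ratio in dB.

Noise floor: N = −174 + 10 log₁₀(B) + NF
10 log₁₀(1.84×10⁷) = 72.65 dB
N = −174 + 72.65 + 2.39 = −98.96 dBm
SNR = P_sig − N = −74.2 − (−98.96) = 24.76 dB → 24.8 dB

24.8 dB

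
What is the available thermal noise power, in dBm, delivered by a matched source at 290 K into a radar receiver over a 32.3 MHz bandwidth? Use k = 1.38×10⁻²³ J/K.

P_n = kTB = 1.38×10⁻²³ × 290 × 3.23×10⁷ = 1.29×10⁻¹³ W
In dBm: 10 log₁₀(1.29×10⁻¹³ / 10⁻³) = −98.9 dBm

−98.9 dBm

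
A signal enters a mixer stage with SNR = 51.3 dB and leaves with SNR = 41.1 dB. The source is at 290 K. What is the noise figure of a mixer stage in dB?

10.2 dB

NF (dB) = SNR_in(dB) − SNR_out(dB) when the source is at T₀
NF = 51.3 − 41.1 = 10.2 dB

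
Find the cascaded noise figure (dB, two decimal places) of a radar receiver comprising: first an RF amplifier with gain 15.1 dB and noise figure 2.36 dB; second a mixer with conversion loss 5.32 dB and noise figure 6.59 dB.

Convert to linear (a loss of L dB is a gain of −L dB): F_i = 10^(NF_i/10), G_i = 10^(G_i,dB/10)
  Stage 1: F_1 = 10^(2.36/10) = 1.722, G_1 = 10^(15.1/10) = 32.36
  Stage 2: F_2 = 10^(6.59/10) = 4.560, G_2 = 10^(−5.32/10) = 0.2938
Friis cascade:
  F = 1.722 + (4.560 − 1)/32.36 = 1.832
NF = 10 log₁₀(1.832) = 2.63 dB

2.63 dB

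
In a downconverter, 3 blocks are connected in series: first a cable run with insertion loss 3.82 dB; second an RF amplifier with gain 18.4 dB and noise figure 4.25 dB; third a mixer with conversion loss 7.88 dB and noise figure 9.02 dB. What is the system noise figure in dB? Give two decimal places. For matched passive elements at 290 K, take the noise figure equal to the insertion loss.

Convert to linear (a loss of L dB is a gain of −L dB): F_i = 10^(NF_i/10), G_i = 10^(G_i,dB/10)
  Stage 1: F_1 = 10^(3.82/10) = 2.410, G_1 = 10^(−3.82/10) = 0.4150
  Stage 2: F_2 = 10^(4.25/10) = 2.661, G_2 = 10^(18.4/10) = 69.18
  Stage 3: F_3 = 10^(9.02/10) = 7.980, G_3 = 10^(−7.88/10) = 0.1629
Friis cascade:
  F = 2.410 + (2.661 − 1)/0.4150 + (7.980 − 1)/28.71 = 6.655
NF = 10 log₁₀(6.655) = 8.23 dB

8.23 dB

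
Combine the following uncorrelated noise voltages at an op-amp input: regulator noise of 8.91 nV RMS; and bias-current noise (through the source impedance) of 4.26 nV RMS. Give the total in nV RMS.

Uncorrelated sources add in power (mean-square): V_tot = √(ΣV_i²)
V_tot = √[(8.91×10⁻⁹)² + (4.26×10⁻⁹)²] = 9.88×10⁻⁹ V = 9.88 nV

9.88 nV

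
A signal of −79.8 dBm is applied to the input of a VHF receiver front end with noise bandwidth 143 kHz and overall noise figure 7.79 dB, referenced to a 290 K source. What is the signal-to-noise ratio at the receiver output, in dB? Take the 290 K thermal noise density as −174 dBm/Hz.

34.9 dB

Noise floor: N = −174 + 10 log₁₀(B) + NF
10 log₁₀(1.43×10⁵) = 51.55 dB
N = −174 + 51.55 + 7.79 = −114.66 dBm
SNR = P_sig − N = −79.8 − (−114.66) = 34.86 dB → 34.9 dB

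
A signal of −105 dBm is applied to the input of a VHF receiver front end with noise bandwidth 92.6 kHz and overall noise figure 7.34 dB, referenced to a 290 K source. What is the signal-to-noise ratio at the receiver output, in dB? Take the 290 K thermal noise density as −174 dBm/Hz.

12.0 dB

Noise floor: N = −174 + 10 log₁₀(B) + NF
10 log₁₀(9.26×10⁴) = 49.67 dB
N = −174 + 49.67 + 7.34 = −116.99 dBm
SNR = P_sig − N = −105 − (−116.99) = 11.99 dB → 12.0 dB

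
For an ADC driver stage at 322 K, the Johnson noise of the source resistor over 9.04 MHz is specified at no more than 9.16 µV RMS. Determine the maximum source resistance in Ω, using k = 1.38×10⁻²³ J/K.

522 Ω

Johnson–Nyquist: V_n = √(4kTRB) ⇒ R = V_n² / (4kTB)
4kTB = 4 × 1.38×10⁻²³ × 322 × 9.04×10⁶ = 1.61×10⁻¹³
R = (9.16×10⁻⁶)² / 1.61×10⁻¹³ = 5.22×10² Ω = 522 Ω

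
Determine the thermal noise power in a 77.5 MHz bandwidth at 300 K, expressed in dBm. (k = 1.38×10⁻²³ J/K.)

P_n = kTB = 1.38×10⁻²³ × 300 × 7.75×10⁷ = 3.21×10⁻¹³ W
In dBm: 10 log₁₀(3.21×10⁻¹³ / 10⁻³) = −94.9 dBm

−94.9 dBm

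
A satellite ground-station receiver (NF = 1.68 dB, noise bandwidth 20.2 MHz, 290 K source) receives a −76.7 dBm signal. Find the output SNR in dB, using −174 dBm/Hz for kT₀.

Noise floor: N = −174 + 10 log₁₀(B) + NF
10 log₁₀(2.02×10⁷) = 73.05 dB
N = −174 + 73.05 + 1.68 = −99.27 dBm
SNR = P_sig − N = −76.7 − (−99.27) = 22.57 dB → 22.6 dB

22.6 dB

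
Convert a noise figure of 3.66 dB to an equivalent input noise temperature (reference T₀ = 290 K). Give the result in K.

384 K

F = 10^(3.66/10) = 2.32274
T_e = (F − 1)·T₀ = (2.32274 − 1) × 290 = 384 K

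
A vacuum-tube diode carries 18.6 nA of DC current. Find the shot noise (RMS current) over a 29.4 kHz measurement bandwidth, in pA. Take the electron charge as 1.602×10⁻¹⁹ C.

13.2 pA

I_n = √(2qI·B)
2qI·B = 2 × 1.602×10⁻¹⁹ × 1.86×10⁻⁸ × 2.94×10⁴ = 1.75×10⁻²² A²
I_n = √(1.75×10⁻²²) = 1.32×10⁻¹¹ A = 13.2 pA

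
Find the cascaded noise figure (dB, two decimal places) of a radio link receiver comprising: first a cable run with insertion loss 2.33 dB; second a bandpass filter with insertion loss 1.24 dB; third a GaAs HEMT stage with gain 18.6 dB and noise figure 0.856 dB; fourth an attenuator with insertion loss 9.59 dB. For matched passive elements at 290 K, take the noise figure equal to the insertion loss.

Convert to linear (a loss of L dB is a gain of −L dB): F_i = 10^(NF_i/10), G_i = 10^(G_i,dB/10)
  Stage 1: F_1 = 10^(2.33/10) = 1.710, G_1 = 10^(−2.33/10) = 0.5848
  Stage 2: F_2 = 10^(1.24/10) = 1.330, G_2 = 10^(−1.24/10) = 0.7516
  Stage 3: F_3 = 10^(0.856/10) = 1.218, G_3 = 10^(18.6/10) = 72.44
  Stage 4: F_4 = 10^(9.59/10) = 9.099, G_4 = 10^(−9.59/10) = 0.1099
Friis cascade:
  F = 1.710 + (1.330 − 1)/0.5848 + (1.218 − 1)/0.4395 + (9.099 − 1)/31.84 = 3.025
NF = 10 log₁₀(3.025) = 4.81 dB

4.81 dB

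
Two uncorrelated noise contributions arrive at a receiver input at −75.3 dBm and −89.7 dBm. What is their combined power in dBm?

−75.1 dBm

Convert to linear, add, convert back:
P₁ = 2.95×10⁻¹¹ W, P₂ = 1.07×10⁻¹² W
P_tot = 3.06×10⁻¹¹ W → 10 log₁₀(P_tot / 10⁻³) = −75.1 dBm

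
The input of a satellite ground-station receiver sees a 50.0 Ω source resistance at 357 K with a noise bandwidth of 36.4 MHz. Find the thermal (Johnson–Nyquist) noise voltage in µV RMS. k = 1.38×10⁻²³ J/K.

5.99 µV

V_n = √(4kTRB)
4kTRB = 4 × 1.38×10⁻²³ × 357 × 5.00×10¹ × 3.64×10⁷ = 3.59×10⁻¹¹ V²
V_n = √(3.59×10⁻¹¹) = 5.99×10⁻⁶ V = 5.99 µV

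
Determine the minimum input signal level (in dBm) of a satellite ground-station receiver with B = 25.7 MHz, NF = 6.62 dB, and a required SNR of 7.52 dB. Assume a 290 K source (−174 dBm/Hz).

−85.8 dBm

Sensitivity = −174 + 10 log₁₀(B) + NF + SNR_min
= −174 + 74.1 + 6.62 + 7.52
= −85.76 dBm → −85.8 dBm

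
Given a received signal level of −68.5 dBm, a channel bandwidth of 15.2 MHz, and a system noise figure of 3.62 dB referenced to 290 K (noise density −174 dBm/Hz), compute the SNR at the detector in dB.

Noise floor: N = −174 + 10 log₁₀(B) + NF
10 log₁₀(1.52×10⁷) = 71.82 dB
N = −174 + 71.82 + 3.62 = −98.56 dBm
SNR = P_sig − N = −68.5 − (−98.56) = 30.06 dB → 30.1 dB

30.1 dB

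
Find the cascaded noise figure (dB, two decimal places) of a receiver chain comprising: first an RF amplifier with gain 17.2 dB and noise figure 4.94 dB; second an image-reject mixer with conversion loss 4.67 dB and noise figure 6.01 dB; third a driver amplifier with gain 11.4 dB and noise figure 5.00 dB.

5.18 dB

Convert to linear (a loss of L dB is a gain of −L dB): F_i = 10^(NF_i/10), G_i = 10^(G_i,dB/10)
  Stage 1: F_1 = 10^(4.94/10) = 3.119, G_1 = 10^(17.2/10) = 52.48
  Stage 2: F_2 = 10^(6.01/10) = 3.990, G_2 = 10^(−4.67/10) = 0.3412
  Stage 3: F_3 = 10^(5.00/10) = 3.162, G_3 = 10^(11.4/10) = 13.80
Friis cascade:
  F = 3.119 + (3.990 − 1)/52.48 + (3.162 − 1)/17.91 = 3.297
NF = 10 log₁₀(3.297) = 5.18 dB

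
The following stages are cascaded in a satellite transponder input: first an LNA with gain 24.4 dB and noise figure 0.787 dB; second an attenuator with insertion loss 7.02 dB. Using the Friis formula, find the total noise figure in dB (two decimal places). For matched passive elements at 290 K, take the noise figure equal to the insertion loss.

Convert to linear (a loss of L dB is a gain of −L dB): F_i = 10^(NF_i/10), G_i = 10^(G_i,dB/10)
  Stage 1: F_1 = 10^(0.787/10) = 1.199, G_1 = 10^(24.4/10) = 275.4
  Stage 2: F_2 = 10^(7.02/10) = 5.035, G_2 = 10^(−7.02/10) = 0.1986
Friis cascade:
  F = 1.199 + (5.035 − 1)/275.4 = 1.213
NF = 10 log₁₀(1.213) = 0.84 dB

0.84 dB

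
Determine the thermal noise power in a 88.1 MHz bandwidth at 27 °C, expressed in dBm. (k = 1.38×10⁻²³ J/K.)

T = 27 °C + 273.15 = 300.15 K
P_n = kTB = 1.38×10⁻²³ × 300.15 × 8.81×10⁷ = 3.65×10⁻¹³ W
In dBm: 10 log₁₀(3.65×10⁻¹³ / 10⁻³) = −94.4 dBm

−94.4 dBm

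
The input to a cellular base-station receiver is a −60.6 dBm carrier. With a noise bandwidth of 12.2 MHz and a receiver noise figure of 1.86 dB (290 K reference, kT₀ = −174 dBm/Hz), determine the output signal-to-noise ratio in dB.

Noise floor: N = −174 + 10 log₁₀(B) + NF
10 log₁₀(1.22×10⁷) = 70.86 dB
N = −174 + 70.86 + 1.86 = −101.28 dBm
SNR = P_sig − N = −60.6 − (−101.28) = 40.68 dB → 40.7 dB

40.7 dB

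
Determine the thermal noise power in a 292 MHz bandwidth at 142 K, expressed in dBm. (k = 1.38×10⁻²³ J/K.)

P_n = kTB = 1.38×10⁻²³ × 142 × 2.92×10⁸ = 5.72×10⁻¹³ W
In dBm: 10 log₁₀(5.72×10⁻¹³ / 10⁻³) = −92.4 dBm

−92.4 dBm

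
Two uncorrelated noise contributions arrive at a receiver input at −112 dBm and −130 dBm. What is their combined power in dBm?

Convert to linear, add, convert back:
P₁ = 6.31×10⁻¹⁵ W, P₂ = 1.00×10⁻¹⁶ W
P_tot = 6.41×10⁻¹⁵ W → 10 log₁₀(P_tot / 10⁻³) = −111.9 dBm

−111.9 dBm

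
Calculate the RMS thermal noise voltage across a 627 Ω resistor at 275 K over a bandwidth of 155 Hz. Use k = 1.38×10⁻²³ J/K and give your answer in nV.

V_n = √(4kTRB)
4kTRB = 4 × 1.38×10⁻²³ × 275 × 6.27×10² × 1.55×10² = 1.48×10⁻¹⁵ V²
V_n = √(1.48×10⁻¹⁵) = 3.84×10⁻⁸ V = 38.4 nV

38.4 nV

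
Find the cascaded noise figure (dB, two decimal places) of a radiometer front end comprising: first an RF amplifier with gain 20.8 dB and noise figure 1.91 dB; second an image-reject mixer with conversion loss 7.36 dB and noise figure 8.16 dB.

2.04 dB

Convert to linear (a loss of L dB is a gain of −L dB): F_i = 10^(NF_i/10), G_i = 10^(G_i,dB/10)
  Stage 1: F_1 = 10^(1.91/10) = 1.552, G_1 = 10^(20.8/10) = 120.2
  Stage 2: F_2 = 10^(8.16/10) = 6.546, G_2 = 10^(−7.36/10) = 0.1837
Friis cascade:
  F = 1.552 + (6.546 − 1)/120.2 = 1.599
NF = 10 log₁₀(1.599) = 2.04 dB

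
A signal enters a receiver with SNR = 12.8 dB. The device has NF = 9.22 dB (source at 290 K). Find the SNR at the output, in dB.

By definition F = SNR_in/SNR_out, so in dB: SNR_out = SNR_in − NF
SNR_out = 12.8 − 9.22 = 3.58 dB

3.58 dB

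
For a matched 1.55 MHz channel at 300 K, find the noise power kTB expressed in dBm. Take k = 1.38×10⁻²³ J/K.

P_n = kTB = 1.38×10⁻²³ × 300 × 1.55×10⁶ = 6.42×10⁻¹⁵ W
In dBm: 10 log₁₀(6.42×10⁻¹⁵ / 10⁻³) = −111.9 dBm

−111.9 dBm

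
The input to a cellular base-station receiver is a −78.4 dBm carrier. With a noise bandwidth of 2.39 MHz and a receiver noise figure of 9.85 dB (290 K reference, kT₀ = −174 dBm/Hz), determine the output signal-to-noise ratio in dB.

22.0 dB

Noise floor: N = −174 + 10 log₁₀(B) + NF
10 log₁₀(2.39×10⁶) = 63.78 dB
N = −174 + 63.78 + 9.85 = −100.37 dBm
SNR = P_sig − N = −78.4 − (−100.37) = 21.97 dB → 22.0 dB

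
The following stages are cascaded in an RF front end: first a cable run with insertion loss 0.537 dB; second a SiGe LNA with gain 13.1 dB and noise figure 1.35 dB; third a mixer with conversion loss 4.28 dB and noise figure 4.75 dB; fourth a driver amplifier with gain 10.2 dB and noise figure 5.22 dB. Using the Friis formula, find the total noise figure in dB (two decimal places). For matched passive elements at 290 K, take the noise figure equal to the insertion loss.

Convert to linear (a loss of L dB is a gain of −L dB): F_i = 10^(NF_i/10), G_i = 10^(G_i,dB/10)
  Stage 1: F_1 = 10^(0.537/10) = 1.132, G_1 = 10^(−0.537/10) = 0.8837
  Stage 2: F_2 = 10^(1.35/10) = 1.365, G_2 = 10^(13.1/10) = 20.42
  Stage 3: F_3 = 10^(4.75/10) = 2.985, G_3 = 10^(−4.28/10) = 0.3733
  Stage 4: F_4 = 10^(5.22/10) = 3.327, G_4 = 10^(10.2/10) = 10.47
Friis cascade:
  F = 1.132 + (1.365 − 1)/0.8837 + (2.985 − 1)/18.04 + (3.327 − 1)/6.734 = 2.000
NF = 10 log₁₀(2.000) = 3.01 dB

3.01 dB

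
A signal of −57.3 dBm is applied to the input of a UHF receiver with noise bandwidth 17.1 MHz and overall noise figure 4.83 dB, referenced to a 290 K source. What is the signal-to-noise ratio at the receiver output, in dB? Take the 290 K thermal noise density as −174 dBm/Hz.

39.5 dB

Noise floor: N = −174 + 10 log₁₀(B) + NF
10 log₁₀(1.71×10⁷) = 72.33 dB
N = −174 + 72.33 + 4.83 = −96.84 dBm
SNR = P_sig − N = −57.3 − (−96.84) = 39.54 dB → 39.5 dB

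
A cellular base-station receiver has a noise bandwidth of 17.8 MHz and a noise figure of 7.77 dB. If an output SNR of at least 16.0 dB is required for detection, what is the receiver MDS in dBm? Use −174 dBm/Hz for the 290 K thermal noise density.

−77.7 dBm

Sensitivity = −174 + 10 log₁₀(B) + NF + SNR_min
= −174 + 72.5 + 7.77 + 16.0
= −77.73 dBm → −77.7 dBm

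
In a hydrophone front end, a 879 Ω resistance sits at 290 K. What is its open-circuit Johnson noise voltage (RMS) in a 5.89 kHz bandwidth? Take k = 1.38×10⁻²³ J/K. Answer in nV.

288 nV

V_n = √(4kTRB)
4kTRB = 4 × 1.38×10⁻²³ × 290 × 8.79×10² × 5.89×10³ = 8.29×10⁻¹⁴ V²
V_n = √(8.29×10⁻¹⁴) = 2.88×10⁻⁷ V = 288 nV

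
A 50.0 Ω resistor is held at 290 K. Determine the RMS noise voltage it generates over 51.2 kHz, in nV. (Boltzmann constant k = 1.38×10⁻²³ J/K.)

V_n = √(4kTRB)
4kTRB = 4 × 1.38×10⁻²³ × 290 × 5.00×10¹ × 5.12×10⁴ = 4.10×10⁻¹⁴ V²
V_n = √(4.10×10⁻¹⁴) = 2.02×10⁻⁷ V = 202 nV

202 nV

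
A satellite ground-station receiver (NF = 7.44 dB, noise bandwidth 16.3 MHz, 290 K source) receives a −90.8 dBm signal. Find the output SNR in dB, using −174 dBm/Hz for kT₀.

Noise floor: N = −174 + 10 log₁₀(B) + NF
10 log₁₀(1.63×10⁷) = 72.12 dB
N = −174 + 72.12 + 7.44 = −94.44 dBm
SNR = P_sig − N = −90.8 − (−94.44) = 3.64 dB → 3.6 dB

3.6 dB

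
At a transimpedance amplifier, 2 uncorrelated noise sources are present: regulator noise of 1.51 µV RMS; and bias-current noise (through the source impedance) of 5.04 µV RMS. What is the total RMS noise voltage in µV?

Uncorrelated sources add in power (mean-square): V_tot = √(ΣV_i²)
V_tot = √[(1.51×10⁻⁶)² + (5.04×10⁻⁶)²] = 5.26×10⁻⁶ V = 5.26 µV

5.26 µV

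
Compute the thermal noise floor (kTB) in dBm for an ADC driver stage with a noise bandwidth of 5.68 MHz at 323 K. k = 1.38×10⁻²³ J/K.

P_n = kTB = 1.38×10⁻²³ × 323 × 5.68×10⁶ = 2.53×10⁻¹⁴ W
In dBm: 10 log₁₀(2.53×10⁻¹⁴ / 10⁻³) = −106.0 dBm

−106.0 dBm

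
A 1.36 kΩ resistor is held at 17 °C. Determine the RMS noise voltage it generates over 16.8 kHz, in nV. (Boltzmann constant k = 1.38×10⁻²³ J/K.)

T = 17 °C + 273.15 = 290.15 K
V_n = √(4kTRB)
4kTRB = 4 × 1.38×10⁻²³ × 290.15 × 1.36×10³ × 1.68×10⁴ = 3.66×10⁻¹³ V²
V_n = √(3.66×10⁻¹³) = 6.05×10⁻⁷ V = 605 nV

605 nV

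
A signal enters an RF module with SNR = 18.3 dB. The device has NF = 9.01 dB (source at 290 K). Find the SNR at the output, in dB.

By definition F = SNR_in/SNR_out, so in dB: SNR_out = SNR_in − NF
SNR_out = 18.3 − 9.01 = 9.29 dB

9.29 dB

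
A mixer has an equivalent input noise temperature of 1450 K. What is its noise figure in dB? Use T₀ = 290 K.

7.78 dB

F = 1 + T_e/T₀ = 1 + 1450/290 = 6
NF = 10 log₁₀(6) = 7.78 dB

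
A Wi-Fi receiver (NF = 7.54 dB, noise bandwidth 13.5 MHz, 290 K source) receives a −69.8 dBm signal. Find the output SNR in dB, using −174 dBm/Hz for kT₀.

25.4 dB

Noise floor: N = −174 + 10 log₁₀(B) + NF
10 log₁₀(1.35×10⁷) = 71.3 dB
N = −174 + 71.3 + 7.54 = −95.16 dBm
SNR = P_sig − N = −69.8 − (−95.16) = 25.36 dB → 25.4 dB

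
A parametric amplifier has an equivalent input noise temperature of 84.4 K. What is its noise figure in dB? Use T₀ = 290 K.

1.11 dB

F = 1 + T_e/T₀ = 1 + 84.4/290 = 1.29103
NF = 10 log₁₀(1.29103) = 1.11 dB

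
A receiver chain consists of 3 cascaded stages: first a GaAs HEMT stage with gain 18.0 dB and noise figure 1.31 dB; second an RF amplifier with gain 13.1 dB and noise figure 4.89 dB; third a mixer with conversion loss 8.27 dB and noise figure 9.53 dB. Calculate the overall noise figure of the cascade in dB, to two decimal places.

1.43 dB

Convert to linear (a loss of L dB is a gain of −L dB): F_i = 10^(NF_i/10), G_i = 10^(G_i,dB/10)
  Stage 1: F_1 = 10^(1.31/10) = 1.352, G_1 = 10^(18.0/10) = 63.10
  Stage 2: F_2 = 10^(4.89/10) = 3.083, G_2 = 10^(13.1/10) = 20.42
  Stage 3: F_3 = 10^(9.53/10) = 8.974, G_3 = 10^(−8.27/10) = 0.1489
Friis cascade:
  F = 1.352 + (3.083 − 1)/63.10 + (8.974 − 1)/1288 = 1.391
NF = 10 log₁₀(1.391) = 1.43 dB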